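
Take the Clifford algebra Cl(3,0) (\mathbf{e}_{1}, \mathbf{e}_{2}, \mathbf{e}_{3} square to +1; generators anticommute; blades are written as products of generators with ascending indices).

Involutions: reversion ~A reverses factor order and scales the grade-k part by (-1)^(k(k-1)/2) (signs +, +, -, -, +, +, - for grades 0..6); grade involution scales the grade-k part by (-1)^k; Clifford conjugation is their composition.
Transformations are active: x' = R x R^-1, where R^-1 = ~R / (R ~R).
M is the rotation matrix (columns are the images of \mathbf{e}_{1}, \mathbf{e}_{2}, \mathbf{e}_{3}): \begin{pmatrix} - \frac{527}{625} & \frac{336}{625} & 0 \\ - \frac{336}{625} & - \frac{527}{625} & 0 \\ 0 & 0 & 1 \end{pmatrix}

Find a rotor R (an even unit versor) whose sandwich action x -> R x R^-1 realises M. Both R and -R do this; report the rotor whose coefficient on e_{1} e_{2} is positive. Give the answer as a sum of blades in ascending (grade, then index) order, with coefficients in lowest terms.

Method: write R = a + b12*e_{1} e_{2} + b13*e_{1} e_{3} + b23*e_{2} e_{3} with a^2 + b12^2 + b13^2 + b23^2 = 1 (so R^-1 = ~R). Expanding the columns R e_j ~R gives tr M = 4a^2 - 1 and, from the antisymmetric part, M21 - M12 = -4a*b12, M13 - M31 = 4a*b13, M32 - M23 = -4a*b23.
Here tr M = -\frac{429}{625}, so a^2 = (1 + tr M)/4 = \frac{49}{625} and a = ±\frac{7}{25}. Taking a = \frac{7}{25}: M21 - M12 = -\frac{672}{625}, M13 - M31 = 0, M32 - M23 = 0, giving b12 = \frac{24}{25}, b13 = 0, b23 = 0, i.e. R = \frac{7}{25} + \frac{24}{25} e_{1} e_{2}.
Its e_{1} e_{2} coefficient is already positive.
Answer: \frac{7}{25} + \frac{24}{25} e_{1} e_{2}. Key observation: the double cover Spin(3) -> SO(3) sends R and -R to the same matrix (trace -\frac{429}{625} here), so the stated sign of the e_{1} e_{2} coefficient is what selects one sheet.


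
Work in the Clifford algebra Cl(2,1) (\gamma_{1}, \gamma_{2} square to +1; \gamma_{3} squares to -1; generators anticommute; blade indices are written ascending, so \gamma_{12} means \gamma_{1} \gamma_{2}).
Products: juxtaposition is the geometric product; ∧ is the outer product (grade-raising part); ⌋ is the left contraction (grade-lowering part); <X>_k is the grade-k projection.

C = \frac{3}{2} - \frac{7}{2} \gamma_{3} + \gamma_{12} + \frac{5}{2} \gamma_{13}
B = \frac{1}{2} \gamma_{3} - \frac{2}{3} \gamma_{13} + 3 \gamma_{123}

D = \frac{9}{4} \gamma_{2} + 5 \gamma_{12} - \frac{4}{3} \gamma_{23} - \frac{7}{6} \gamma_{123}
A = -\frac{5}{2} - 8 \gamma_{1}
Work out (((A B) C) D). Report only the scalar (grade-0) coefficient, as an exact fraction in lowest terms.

step 1: \frac{49}{12} \gamma_{3} - \frac{7}{3} \gamma_{13} - 24 \gamma_{23} - \frac{15}{2} \gamma_{123}
step 2: \frac{203}{24} + \frac{49}{24} \gamma_{1} - \frac{261}{4} \gamma_{2} + \frac{109}{8} \gamma_{3} + \frac{135}{4} \gamma_{12} + \frac{41}{2} \gamma_{13} - \frac{115}{3} \gamma_{23} - \frac{43}{6} \gamma_{123}
step 3: -\frac{36877}{144} + \frac{65731}{144} \gamma_{1} + \frac{3359}{96} \gamma_{2} + \frac{5963}{24} \gamma_{3} + \frac{3403}{96} \gamma_{12} + \frac{260}{3} \gamma_{13} + \frac{16757}{288} \gamma_{23} + \frac{1355}{144} \gamma_{123}
Answer: -\frac{36877}{144}


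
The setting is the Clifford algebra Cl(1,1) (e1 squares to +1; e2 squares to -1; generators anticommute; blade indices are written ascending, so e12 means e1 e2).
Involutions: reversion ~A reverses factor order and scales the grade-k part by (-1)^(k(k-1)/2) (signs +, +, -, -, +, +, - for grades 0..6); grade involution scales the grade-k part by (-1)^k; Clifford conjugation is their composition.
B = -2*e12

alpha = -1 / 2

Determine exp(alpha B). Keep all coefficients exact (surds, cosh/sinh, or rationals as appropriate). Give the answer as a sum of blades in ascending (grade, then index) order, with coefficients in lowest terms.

B^2 = (-2)^2*(e12)^2 = 4*(+1) = 4 (a basis 2-blade squares to minus the product of its generators' squares).
B^2 = 4 — hyperbolic case — the even/odd split gives cosh and sinh: l = 2, alpha*l = -1, so exp(alpha B) = cosh(-1) + (sinh(-1)/2)*B = cosh(1) + (-sinh(1)/2)*B.
Answer: cosh(1) + sinh(1)*e12


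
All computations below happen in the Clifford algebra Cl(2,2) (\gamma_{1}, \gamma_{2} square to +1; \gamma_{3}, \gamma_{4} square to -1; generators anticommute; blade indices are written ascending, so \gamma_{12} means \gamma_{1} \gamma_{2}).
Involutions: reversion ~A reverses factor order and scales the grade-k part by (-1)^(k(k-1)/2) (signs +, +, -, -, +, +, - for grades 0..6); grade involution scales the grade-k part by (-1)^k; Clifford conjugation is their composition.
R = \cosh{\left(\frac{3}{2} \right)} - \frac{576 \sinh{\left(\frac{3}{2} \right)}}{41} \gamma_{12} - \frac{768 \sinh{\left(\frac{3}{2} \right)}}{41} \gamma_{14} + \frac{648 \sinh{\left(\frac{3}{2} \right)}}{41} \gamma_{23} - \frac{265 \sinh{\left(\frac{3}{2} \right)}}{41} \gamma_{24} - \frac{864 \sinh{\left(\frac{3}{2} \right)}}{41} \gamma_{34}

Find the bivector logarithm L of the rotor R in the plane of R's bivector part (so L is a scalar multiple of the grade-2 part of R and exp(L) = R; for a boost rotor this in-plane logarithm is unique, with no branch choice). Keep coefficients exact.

The scalar part of R is \cosh{\left(\frac{3}{2} \right)}, which determines |rapidity| via cosh; the sign lives in the bivector part, and pairing them (bivector part over sinh of the rapidity = the plane) gives the unique in-plane L = rapidity * plane.
Concretely: cosh(rapidity) = \cosh{\left(\frac{3}{2} \right)} gives rapidity = ±\frac{3}{2}, and since rapidity/sinh(rapidity) is even the sign is immaterial: L = (rapidity/sinh(rapidity)) * <R>_2 = (\frac{3}{2 \sinh{\left(\frac{3}{2} \right)}}) * <R>_2.
Answer: - \frac{864}{41} \gamma_{12} - \frac{1152}{41} \gamma_{14} + \frac{972}{41} \gamma_{23} - \frac{795}{82} \gamma_{24} - \frac{1296}{41} \gamma_{34}


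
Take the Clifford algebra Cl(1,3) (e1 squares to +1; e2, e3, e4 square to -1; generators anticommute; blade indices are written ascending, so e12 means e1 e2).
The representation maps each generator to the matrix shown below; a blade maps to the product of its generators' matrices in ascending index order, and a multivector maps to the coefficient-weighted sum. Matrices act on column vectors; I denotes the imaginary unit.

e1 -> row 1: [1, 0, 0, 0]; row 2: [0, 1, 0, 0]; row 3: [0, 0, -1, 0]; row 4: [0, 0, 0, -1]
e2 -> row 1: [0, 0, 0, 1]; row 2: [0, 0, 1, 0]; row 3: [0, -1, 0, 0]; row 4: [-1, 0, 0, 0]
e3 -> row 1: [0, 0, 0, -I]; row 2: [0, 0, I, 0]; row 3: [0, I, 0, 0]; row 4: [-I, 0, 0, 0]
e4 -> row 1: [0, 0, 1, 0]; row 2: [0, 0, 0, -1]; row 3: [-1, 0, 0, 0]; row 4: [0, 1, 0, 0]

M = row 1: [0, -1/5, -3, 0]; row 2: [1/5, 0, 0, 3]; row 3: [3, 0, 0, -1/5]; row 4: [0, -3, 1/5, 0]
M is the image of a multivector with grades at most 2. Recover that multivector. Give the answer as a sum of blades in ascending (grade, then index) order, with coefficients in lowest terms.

Method: the blade images are trace-orthogonal — tr(rho(e_A) rho(e_B)^-1) = 4 if A = B and 0 otherwise — and rho(e_A)^-1 = (e_A)^2 * rho(e_A) with (e_A)^2 = +1 or -1, so the coefficient of e_A in the preimage is (e_A)^2 * tr(M rho(e_A))/4.
Nonzero projections over blades of grade <= 2: e4: (e4)^2 = -1, tr(M rho(e4)) = 12, coefficient -3; e24: (e24)^2 = -1, tr(M rho(e24)) = 4/5, coefficient -1/5. Every other blade of grade <= 2 projects to 0.
Answer: -3*e4 - 1/5*e24


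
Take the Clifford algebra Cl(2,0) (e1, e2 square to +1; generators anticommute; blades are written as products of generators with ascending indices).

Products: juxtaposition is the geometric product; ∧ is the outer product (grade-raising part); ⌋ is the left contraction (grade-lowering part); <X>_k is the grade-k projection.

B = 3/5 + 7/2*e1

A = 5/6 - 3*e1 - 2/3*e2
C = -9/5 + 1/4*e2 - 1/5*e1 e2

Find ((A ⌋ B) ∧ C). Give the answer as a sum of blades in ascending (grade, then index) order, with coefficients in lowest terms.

step 1: -10 + 35/12*e1
step 2: 18 - 21/4*e1 - 5/2*e2 + 131/48*e1 e2
Answer: 18 - 21/4*e1 - 5/2*e2 + 131/48*e1 e2


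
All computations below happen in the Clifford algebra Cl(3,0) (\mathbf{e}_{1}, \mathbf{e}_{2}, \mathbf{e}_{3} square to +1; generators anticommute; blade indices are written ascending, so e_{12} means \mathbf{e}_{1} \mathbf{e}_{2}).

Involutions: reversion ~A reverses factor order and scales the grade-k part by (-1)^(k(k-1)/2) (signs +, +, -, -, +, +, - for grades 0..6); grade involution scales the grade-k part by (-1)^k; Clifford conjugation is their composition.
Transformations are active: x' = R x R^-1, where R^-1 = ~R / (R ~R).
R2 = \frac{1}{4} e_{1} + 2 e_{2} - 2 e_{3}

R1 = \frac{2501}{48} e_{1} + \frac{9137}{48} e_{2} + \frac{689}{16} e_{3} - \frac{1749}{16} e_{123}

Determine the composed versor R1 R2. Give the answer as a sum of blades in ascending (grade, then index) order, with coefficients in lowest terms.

Distribute over the terms of R2 (each basis-blade product reordered to ascending indices, repeated generators contracted through their squares):
R1 (\frac{1}{4} e_{1}) = \frac{2501}{192} - \frac{9137}{192} e_{12} - \frac{689}{64} e_{13} - \frac{1749}{64} e_{23}
R1 (2 e_{2}) = \frac{9137}{24} + \frac{2501}{24} e_{12} + \frac{1749}{8} e_{13} - \frac{689}{8} e_{23}
R1 (-2 e_{3}) = -\frac{689}{8} + \frac{1749}{8} e_{12} - \frac{2501}{24} e_{13} - \frac{9137}{24} e_{23}
Summing the partial products and collecting blades:
Answer: \frac{19687}{64} + \frac{52847}{192} e_{12} + \frac{19901}{192} e_{13} - \frac{94879}{192} e_{23}


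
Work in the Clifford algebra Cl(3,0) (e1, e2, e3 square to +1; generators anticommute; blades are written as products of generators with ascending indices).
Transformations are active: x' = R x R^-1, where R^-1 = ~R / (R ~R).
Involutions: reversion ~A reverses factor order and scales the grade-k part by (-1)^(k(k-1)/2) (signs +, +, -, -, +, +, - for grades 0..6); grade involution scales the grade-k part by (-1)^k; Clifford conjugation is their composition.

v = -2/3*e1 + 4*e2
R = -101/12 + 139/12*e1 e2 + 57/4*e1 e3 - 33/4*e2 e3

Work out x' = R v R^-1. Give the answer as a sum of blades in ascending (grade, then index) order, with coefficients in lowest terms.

~R = -101/12 - 139/12*e1 e2 - 57/4*e1 e3 + 33/4*e2 e3, and R ~R = 17141/36, so R^-1 = ~R / (17141/36).
R v = 935/18*e1 - 467/18*e2 + 85/2*e3 - 103/2*e1 e2 e3
Answer: 10540/17141*e1 - 8/51423*e2 - 68706/17141*e3


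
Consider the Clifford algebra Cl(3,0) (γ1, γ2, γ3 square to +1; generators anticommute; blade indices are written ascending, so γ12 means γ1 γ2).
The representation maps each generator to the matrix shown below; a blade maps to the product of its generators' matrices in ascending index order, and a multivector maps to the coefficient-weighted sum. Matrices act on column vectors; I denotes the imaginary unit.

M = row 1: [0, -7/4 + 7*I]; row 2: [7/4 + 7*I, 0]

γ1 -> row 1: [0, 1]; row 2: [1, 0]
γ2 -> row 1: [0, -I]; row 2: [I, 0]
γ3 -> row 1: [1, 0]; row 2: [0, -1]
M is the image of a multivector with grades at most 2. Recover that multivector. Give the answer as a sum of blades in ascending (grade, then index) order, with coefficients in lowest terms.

Method: 1, rho(γ1), rho(γ2), rho(γ3) form a trace-orthogonal basis of the 2x2 complex matrices (tr(X Y) = 2 if X = Y, else 0), so M = m0*1 + m1*rho(γ1) + m2*rho(γ2) + m3*rho(γ3) with m0 = tr(M)/2 = 0, m1 = tr(M rho(γ1))/2 = 7*I, m2 = tr(M rho(γ2))/2 = -7*I/4, m3 = tr(M rho(γ3))/2 = 0.
Multiplying table entries, the bivector images are rho(γ12) = I*rho(γ3), rho(γ13) = -I*rho(γ2), rho(γ23) = I*rho(γ1); with real blade coefficients the real parts of m0..m3 are the coefficients of 1, γ1, γ2, γ3 and the imaginary parts give the bivectors (γ23: Im m1, γ13: -Im m2, γ12: Im m3).
Answer: 7/4*γ13 + 7*γ23


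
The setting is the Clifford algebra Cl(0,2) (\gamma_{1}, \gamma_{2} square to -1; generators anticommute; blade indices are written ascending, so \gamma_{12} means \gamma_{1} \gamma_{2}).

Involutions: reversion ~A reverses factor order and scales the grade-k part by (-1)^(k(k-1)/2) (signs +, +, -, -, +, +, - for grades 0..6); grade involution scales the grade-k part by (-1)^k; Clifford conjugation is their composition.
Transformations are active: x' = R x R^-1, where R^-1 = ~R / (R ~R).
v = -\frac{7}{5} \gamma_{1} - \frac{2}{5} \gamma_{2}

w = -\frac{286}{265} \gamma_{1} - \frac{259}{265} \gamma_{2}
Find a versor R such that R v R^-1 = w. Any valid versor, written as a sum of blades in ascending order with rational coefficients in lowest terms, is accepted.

Construction: equal norms (both -\frac{53}{25}) license R = v + w = -\frac{657}{265} \gamma_{1} - \frac{73}{53} \gamma_{2} — nothing changes along that direction, while (v - w)/2 changes sign, so v maps onto w.
Answer: -\frac{657}{265} \gamma_{1} - \frac{73}{53} \gamma_{2}


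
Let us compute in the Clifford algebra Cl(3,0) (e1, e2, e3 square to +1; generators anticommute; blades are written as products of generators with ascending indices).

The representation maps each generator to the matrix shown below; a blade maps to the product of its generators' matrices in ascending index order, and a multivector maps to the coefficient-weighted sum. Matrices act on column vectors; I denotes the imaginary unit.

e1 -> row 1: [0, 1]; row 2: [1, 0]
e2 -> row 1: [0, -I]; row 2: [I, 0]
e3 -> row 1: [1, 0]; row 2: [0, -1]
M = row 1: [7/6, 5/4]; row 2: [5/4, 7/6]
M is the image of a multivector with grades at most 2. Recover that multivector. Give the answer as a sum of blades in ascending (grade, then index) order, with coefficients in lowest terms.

Method: 1, rho(e1), rho(e2), rho(e3) form a trace-orthogonal basis of the 2x2 complex matrices (tr(X Y) = 2 if X = Y, else 0), so M = m0*1 + m1*rho(e1) + m2*rho(e2) + m3*rho(e3) with m0 = tr(M)/2 = 7/6, m1 = tr(M rho(e1))/2 = 5/4, m2 = tr(M rho(e2))/2 = 0, m3 = tr(M rho(e3))/2 = 0.
Multiplying table entries, the bivector images are rho(e1 e2) = I*rho(e3), rho(e1 e3) = -I*rho(e2), rho(e2 e3) = I*rho(e1); with real blade coefficients the real parts of m0..m3 are the coefficients of 1, e1, e2, e3 and the imaginary parts give the bivectors (e2 e3: Im m1, e1 e3: -Im m2, e1 e2: Im m3).
Answer: 7/6 + 5/4*e1


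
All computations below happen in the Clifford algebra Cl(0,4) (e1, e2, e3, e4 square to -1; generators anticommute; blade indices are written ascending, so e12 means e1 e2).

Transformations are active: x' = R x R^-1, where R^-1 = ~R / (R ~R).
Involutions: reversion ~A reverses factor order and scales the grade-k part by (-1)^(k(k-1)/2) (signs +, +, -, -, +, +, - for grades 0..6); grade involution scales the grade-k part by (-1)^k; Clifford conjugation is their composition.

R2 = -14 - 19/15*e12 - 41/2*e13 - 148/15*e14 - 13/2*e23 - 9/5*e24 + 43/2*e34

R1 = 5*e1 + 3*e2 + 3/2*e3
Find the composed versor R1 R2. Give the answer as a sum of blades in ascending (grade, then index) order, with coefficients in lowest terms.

Distribute over the terms of R1 (each basis-blade product reordered to ascending indices, repeated generators contracted through their squares):
(5*e1) R2 = -70*e1 + 19/3*e2 + 205/2*e3 + 148/3*e4 - 65/2*e123 - 9*e124 + 215/2*e134
(3*e2) R2 = -19/5*e1 - 42*e2 + 39/2*e3 + 27/5*e4 + 123/2*e123 + 148/5*e124 + 129/2*e234
(3/2*e3) R2 = -123/4*e1 - 39/4*e2 - 21*e3 - 129/4*e4 - 19/10*e123 + 74/5*e134 + 27/10*e234
Summing the partial products and collecting blades:
Answer: -2091/20*e1 - 545/12*e2 + 101*e3 + 1349/60*e4 + 271/10*e123 + 103/5*e124 + 1223/10*e134 + 336/5*e234


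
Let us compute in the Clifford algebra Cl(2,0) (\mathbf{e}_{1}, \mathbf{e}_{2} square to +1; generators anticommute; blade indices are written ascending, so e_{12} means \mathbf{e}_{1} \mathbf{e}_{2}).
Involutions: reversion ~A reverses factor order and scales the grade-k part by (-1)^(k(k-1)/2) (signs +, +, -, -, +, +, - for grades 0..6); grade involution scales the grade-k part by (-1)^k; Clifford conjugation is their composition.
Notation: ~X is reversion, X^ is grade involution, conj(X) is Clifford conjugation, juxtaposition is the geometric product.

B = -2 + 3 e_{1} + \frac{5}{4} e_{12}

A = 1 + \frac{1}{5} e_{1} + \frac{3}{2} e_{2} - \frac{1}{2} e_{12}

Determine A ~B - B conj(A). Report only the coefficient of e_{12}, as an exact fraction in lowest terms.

first term: -\frac{81}{40} + \frac{179}{40} e_{1} - \frac{7}{4} e_{2} - \frac{19}{4} e_{12}
second term: -\frac{129}{40} + \frac{61}{40} e_{1} + \frac{19}{4} e_{2} - \frac{17}{4} e_{12}
Answer: -\frac{1}{2}


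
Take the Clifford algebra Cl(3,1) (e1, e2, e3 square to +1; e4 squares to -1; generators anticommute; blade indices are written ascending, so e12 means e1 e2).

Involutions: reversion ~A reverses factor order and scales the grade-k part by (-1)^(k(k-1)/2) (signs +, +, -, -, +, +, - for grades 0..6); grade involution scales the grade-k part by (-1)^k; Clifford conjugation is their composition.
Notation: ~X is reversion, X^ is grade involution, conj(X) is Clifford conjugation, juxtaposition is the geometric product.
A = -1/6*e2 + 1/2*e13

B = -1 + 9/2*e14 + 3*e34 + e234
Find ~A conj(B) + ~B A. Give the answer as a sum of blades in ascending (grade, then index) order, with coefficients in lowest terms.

first term: 1/6*e2 + 1/2*e13 + 3/2*e14 - 29/12*e34 - 1/4*e124 + 1/2*e234
second term: 1/6*e2 - 1/2*e13 + 3/2*e14 - 25/12*e34 - 5/4*e124 + 1/2*e234
Answer: 1/3*e2 + 3*e14 - 9/2*e34 - 3/2*e124 + e234


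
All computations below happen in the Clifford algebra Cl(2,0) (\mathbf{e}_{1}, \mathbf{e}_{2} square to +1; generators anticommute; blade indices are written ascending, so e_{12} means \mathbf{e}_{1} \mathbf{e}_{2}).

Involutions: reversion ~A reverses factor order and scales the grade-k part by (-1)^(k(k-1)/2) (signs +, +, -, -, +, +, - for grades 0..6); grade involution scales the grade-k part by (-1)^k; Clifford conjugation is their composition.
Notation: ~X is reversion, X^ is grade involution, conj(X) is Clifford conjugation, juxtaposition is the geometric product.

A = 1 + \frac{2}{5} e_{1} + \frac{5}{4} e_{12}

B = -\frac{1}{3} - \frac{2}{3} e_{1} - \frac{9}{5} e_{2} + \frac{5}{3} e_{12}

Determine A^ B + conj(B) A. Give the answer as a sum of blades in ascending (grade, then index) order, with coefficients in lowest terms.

first term: -\frac{43}{20} - \frac{167}{60} e_{1} - \frac{49}{30} e_{2} + \frac{197}{100} e_{12}
second term: \frac{121}{60} - \frac{103}{60} e_{1} + \frac{33}{10} e_{2} - \frac{841}{300} e_{12}
Answer: -\frac{2}{15} - \frac{9}{2} e_{1} + \frac{5}{3} e_{2} - \frac{5}{6} e_{12}


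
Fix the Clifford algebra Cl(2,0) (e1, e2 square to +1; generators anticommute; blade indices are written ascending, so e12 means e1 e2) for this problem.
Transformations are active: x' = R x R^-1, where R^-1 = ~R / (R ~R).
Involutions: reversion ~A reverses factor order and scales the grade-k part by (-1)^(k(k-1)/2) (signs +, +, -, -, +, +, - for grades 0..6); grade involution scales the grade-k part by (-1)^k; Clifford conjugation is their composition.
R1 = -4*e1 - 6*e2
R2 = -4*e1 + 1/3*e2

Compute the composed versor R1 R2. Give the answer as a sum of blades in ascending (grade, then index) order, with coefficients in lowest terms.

Distribute over the terms of R1 (each basis-blade product reordered to ascending indices, repeated generators contracted through their squares):
(-4*e1) R2 = 16 - 4/3*e12
(-6*e2) R2 = -2 - 24*e12
Summing the partial products and collecting blades:
Answer: 14 - 76/3*e12


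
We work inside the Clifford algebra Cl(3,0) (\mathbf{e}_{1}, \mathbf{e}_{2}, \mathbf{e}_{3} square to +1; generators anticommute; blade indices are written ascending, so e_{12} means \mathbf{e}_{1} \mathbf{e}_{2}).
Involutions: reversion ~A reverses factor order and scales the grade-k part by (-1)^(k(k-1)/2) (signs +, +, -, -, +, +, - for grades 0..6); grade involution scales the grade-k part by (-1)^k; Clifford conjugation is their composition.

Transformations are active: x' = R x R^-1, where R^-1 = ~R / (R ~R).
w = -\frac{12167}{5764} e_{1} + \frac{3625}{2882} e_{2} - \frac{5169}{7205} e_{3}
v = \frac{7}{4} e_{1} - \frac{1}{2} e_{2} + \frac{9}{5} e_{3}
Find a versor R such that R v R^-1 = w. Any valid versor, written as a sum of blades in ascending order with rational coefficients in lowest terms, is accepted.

Why this works: both vectors square to \frac{2621}{400}, so q(v) = q(w) and R = v + w = -\frac{520}{1441} e_{1} + \frac{1092}{1441} e_{2} + \frac{1560}{1441} e_{3} carries v to w — its own direction survives, the complement (v - w)/2 flips.
Answer: -\frac{520}{1441} e_{1} + \frac{1092}{1441} e_{2} + \frac{1560}{1441} e_{3}


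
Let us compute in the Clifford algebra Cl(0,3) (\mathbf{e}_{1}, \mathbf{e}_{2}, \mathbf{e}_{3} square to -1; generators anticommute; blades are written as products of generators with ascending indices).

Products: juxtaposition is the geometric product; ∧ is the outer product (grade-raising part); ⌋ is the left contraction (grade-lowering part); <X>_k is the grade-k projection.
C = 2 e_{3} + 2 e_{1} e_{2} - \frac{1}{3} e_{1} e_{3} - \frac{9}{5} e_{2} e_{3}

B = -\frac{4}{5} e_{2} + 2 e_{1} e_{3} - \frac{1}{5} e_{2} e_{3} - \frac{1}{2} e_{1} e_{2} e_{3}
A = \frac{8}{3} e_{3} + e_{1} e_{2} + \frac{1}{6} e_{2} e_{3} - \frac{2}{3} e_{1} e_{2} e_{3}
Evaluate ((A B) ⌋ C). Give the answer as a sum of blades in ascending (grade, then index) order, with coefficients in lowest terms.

step 1: \frac{11}{30} + \frac{73}{12} e_{1} - \frac{28}{15} e_{2} + \frac{11}{30} e_{3} + e_{1} e_{2} + \frac{11}{15} e_{1} e_{3} + \frac{62}{15} e_{2} e_{3}
step 2: \frac{1114}{225} - \frac{347}{90} e_{1} - \frac{962}{75} e_{2} - \frac{539}{900} e_{3} + \frac{11}{15} e_{1} e_{2} - \frac{11}{90} e_{1} e_{3} - \frac{33}{50} e_{2} e_{3}
Answer: \frac{1114}{225} - \frac{347}{90} e_{1} - \frac{962}{75} e_{2} - \frac{539}{900} e_{3} + \frac{11}{15} e_{1} e_{2} - \frac{11}{90} e_{1} e_{3} - \frac{33}{50} e_{2} e_{3}


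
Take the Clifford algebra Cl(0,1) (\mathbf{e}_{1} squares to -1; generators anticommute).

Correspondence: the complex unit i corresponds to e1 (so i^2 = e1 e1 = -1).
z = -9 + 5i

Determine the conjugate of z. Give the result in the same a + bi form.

In blades: z = -9 + 5 e_{1}.
Conjugation here is Clifford conjugation: the scalar is fixed and the grade-1 and grade-2 blades all flip sign, giving -9 - 5 e_{1}; translating back:
Answer: -9 - 5i


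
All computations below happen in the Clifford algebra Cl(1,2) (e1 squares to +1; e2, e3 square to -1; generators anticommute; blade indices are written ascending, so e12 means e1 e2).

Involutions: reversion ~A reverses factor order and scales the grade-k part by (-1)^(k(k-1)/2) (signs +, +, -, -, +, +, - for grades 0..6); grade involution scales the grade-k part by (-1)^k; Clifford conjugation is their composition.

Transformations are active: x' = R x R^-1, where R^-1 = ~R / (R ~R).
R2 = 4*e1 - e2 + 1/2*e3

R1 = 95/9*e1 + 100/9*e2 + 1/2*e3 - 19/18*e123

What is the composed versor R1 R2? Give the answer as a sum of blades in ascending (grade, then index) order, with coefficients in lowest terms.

Distribute over the terms of R2 (each basis-blade product reordered to ascending indices, repeated generators contracted through their squares):
R1 (4*e1) = 380/9 - 400/9*e12 - 2*e13 - 38/9*e23
R1 (-e2) = 100/9 - 95/9*e12 + 19/18*e13 + 1/2*e23
R1 (1/2*e3) = -1/4 + 19/36*e12 + 95/18*e13 + 50/9*e23
Summing the partial products and collecting blades:
Answer: 637/12 - 1961/36*e12 + 13/3*e13 + 11/6*e23


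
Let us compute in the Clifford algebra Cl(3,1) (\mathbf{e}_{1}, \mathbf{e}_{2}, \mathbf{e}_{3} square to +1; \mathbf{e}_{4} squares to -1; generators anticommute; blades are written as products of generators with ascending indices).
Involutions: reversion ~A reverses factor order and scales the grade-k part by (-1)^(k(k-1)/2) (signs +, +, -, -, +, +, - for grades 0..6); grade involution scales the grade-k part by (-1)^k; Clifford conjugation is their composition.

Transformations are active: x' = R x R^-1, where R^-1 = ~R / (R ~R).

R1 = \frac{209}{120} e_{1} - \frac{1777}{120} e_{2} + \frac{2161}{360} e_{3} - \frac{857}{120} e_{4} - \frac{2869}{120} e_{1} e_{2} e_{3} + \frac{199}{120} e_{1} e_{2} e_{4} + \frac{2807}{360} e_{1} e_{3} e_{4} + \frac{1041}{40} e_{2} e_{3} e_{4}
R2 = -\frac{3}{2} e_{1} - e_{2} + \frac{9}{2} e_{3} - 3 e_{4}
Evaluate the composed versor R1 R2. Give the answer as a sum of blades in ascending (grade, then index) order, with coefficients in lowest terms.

Distribute over the terms of R2 (each basis-blade product reordered to ascending indices, repeated generators contracted through their squares):
R1 (-\frac{3}{2} e_{1}) = -\frac{209}{80} - \frac{1777}{80} e_{1} e_{2} + \frac{2161}{240} e_{1} e_{3} - \frac{857}{80} e_{1} e_{4} + \frac{2869}{80} e_{2} e_{3} - \frac{199}{80} e_{2} e_{4} - \frac{2807}{240} e_{3} e_{4} + \frac{3123}{80} e_{1} e_{2} e_{3} e_{4}
R1 (-e_{2}) = \frac{1777}{120} - \frac{209}{120} e_{1} e_{2} - \frac{2869}{120} e_{1} e_{3} + \frac{199}{120} e_{1} e_{4} + \frac{2161}{360} e_{2} e_{3} - \frac{857}{120} e_{2} e_{4} - \frac{1041}{40} e_{3} e_{4} - \frac{2807}{360} e_{1} e_{2} e_{3} e_{4}
R1 (\frac{9}{2} e_{3}) = \frac{2161}{80} - \frac{8607}{80} e_{1} e_{2} + \frac{627}{80} e_{1} e_{3} - \frac{2807}{80} e_{1} e_{4} - \frac{5331}{80} e_{2} e_{3} - \frac{9369}{80} e_{2} e_{4} + \frac{2571}{80} e_{3} e_{4} - \frac{597}{80} e_{1} e_{2} e_{3} e_{4}
R1 (-3 e_{4}) = -\frac{857}{40} + \frac{199}{40} e_{1} e_{2} + \frac{2807}{120} e_{1} e_{3} - \frac{209}{40} e_{1} e_{4} + \frac{3123}{40} e_{2} e_{3} + \frac{1777}{40} e_{2} e_{4} - \frac{2161}{120} e_{3} e_{4} + \frac{2869}{40} e_{1} e_{2} e_{3} e_{4}
Summing the partial products and collecting blades:
Answer: \frac{1067}{60} - \frac{3797}{30} e_{1} e_{2} + \frac{653}{40} e_{1} e_{3} - \frac{1481}{30} e_{1} e_{4} + \frac{19189}{360} e_{2} e_{3} - \frac{4939}{60} e_{2} e_{4} - \frac{2831}{120} e_{3} e_{4} + \frac{34381}{360} e_{1} e_{2} e_{3} e_{4}


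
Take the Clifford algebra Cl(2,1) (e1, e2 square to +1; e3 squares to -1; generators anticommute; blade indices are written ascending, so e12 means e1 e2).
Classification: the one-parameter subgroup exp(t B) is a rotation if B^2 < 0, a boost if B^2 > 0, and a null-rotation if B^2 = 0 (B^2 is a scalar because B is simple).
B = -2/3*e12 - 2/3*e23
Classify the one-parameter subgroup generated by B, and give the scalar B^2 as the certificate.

B^2 term by term: the squares give (-2/3)^2*(e12)^2 + (-2/3)^2*(e23)^2 = 4/9*(-1) + 4/9*(+1) = 0 (each basis 2-blade squares to minus the product of its generators' squares); cross terms between blades sharing an index anticommute and cancel. So B^2 = 0.
Answer: null-rotation, certificate B^2 = 0. Note: conjugating B changes its blade decomposition but never the scalar B^2 = 0, whose sign settles the classification.


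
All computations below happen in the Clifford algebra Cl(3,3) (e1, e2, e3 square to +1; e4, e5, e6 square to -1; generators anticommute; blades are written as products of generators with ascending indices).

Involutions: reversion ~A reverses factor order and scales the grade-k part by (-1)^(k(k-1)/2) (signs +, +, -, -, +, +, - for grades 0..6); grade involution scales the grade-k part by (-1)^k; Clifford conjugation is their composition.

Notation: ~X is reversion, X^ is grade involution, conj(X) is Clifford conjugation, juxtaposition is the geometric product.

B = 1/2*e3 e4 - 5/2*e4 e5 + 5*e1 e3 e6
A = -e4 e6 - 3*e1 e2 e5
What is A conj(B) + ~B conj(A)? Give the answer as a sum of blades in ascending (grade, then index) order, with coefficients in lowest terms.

first term: 1/2*e3 e6 + 5/2*e5 e6 - 15/2*e1 e2 e4 + 5*e1 e3 e4 + 15*e2 e3 e5 e6 + 3/2*e1 e2 e3 e4 e5
second term: 1/2*e3 e6 + 5/2*e5 e6 + 15/2*e1 e2 e4 - 5*e1 e3 e4 - 15*e2 e3 e5 e6 + 3/2*e1 e2 e3 e4 e5
Answer: e3 e6 + 5*e5 e6 + 3*e1 e2 e3 e4 e5


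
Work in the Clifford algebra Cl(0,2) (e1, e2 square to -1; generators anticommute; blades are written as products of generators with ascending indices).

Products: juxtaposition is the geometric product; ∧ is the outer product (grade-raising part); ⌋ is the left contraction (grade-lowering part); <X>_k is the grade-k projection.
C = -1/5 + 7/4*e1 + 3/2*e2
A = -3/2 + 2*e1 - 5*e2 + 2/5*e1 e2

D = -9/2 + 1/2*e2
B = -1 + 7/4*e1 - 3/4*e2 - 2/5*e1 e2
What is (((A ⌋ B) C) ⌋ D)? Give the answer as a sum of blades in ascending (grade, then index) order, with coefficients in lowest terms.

step 1: -559/100 - 5/8*e1 + 77/40*e2 + 3/5*e1 e2
step 2: -2703/4000 - 4223/400*e1 - 193/25*e2 - 3541/800*e1 e2
step 3: 55207/8000 - 2703/8000*e2
Answer: 55207/8000 - 2703/8000*e2


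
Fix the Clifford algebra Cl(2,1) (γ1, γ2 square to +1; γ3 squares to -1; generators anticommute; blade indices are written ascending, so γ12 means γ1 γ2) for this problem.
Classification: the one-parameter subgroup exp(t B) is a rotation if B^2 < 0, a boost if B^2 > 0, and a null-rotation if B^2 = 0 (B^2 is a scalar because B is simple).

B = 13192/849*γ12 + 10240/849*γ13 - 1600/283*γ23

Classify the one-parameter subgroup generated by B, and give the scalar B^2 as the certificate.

B^2 term by term: the squares give (13192/849)^2*(γ12)^2 + (10240/849)^2*(γ13)^2 + (-1600/283)^2*(γ23)^2 = 174028864/720801*(-1) + 104857600/720801*(+1) + 2560000/80089*(+1) = -64 (each basis 2-blade squares to minus the product of its generators' squares); cross terms between blades sharing an index anticommute and cancel. So B^2 = -64.
Answer: rotation, certificate B^2 = -64. B^2 = -64 is basis-independent, so its sign is the whole story.


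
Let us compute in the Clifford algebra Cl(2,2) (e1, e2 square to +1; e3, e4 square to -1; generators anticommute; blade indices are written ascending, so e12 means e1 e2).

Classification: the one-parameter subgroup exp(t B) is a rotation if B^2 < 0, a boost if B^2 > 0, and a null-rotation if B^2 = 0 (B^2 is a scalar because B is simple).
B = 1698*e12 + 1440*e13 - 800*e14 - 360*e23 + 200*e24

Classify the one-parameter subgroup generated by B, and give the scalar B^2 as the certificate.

B^2 term by term: the squares give (1698)^2*(e12)^2 + (1440)^2*(e13)^2 + (-800)^2*(e14)^2 + (-360)^2*(e23)^2 + (200)^2*(e24)^2 = 2883204*(-1) + 2073600*(+1) + 640000*(+1) + 129600*(+1) + 40000*(+1) = -4 (each basis 2-blade squares to minus the product of its generators' squares); cross terms between blades sharing an index anticommute and cancel; the commuting (index-disjoint) pairs give grade-4 terms 2*c*c'*(blade product), which cancel blade by blade — e1234: -576000 + 576000 = 0 — confirming B is simple. So B^2 = -4.
Answer: rotation, certificate B^2 = -4. Why this suffices: the scalar -4 survives any versor conjugation, so its sign alone determines the class however B is presented.


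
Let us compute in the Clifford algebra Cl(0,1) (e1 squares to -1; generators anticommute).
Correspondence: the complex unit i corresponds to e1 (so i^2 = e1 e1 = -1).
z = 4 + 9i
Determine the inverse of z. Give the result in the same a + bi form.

In blades: z = 4 + 9*e1.
With qbar = 4 - 9*e1 (scalar fixed, mapped units negated), z qbar = 97 (the sum of squared coefficients), so z^-1 = qbar / (97) = 4/97 - 9/97*e1; translating back:
Answer: 4/97 - 9/97*i


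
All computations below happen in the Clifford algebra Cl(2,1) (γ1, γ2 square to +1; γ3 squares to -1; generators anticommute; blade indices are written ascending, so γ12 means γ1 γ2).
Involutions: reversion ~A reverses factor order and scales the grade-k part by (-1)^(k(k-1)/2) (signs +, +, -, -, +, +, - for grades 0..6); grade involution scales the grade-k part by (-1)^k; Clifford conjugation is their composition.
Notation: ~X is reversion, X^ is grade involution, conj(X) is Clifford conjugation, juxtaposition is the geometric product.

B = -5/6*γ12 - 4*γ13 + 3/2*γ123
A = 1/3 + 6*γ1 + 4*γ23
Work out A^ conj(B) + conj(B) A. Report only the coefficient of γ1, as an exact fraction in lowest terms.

first term: 6*γ1 - 5*γ2 - 24*γ3 - 283/18*γ12 - 2*γ13 - 9*γ23 + 1/2*γ123
second term: 6*γ1 - 5*γ2 - 24*γ3 + 293/18*γ12 + 14/3*γ13 + 9*γ23 + 1/2*γ123
Answer: 12


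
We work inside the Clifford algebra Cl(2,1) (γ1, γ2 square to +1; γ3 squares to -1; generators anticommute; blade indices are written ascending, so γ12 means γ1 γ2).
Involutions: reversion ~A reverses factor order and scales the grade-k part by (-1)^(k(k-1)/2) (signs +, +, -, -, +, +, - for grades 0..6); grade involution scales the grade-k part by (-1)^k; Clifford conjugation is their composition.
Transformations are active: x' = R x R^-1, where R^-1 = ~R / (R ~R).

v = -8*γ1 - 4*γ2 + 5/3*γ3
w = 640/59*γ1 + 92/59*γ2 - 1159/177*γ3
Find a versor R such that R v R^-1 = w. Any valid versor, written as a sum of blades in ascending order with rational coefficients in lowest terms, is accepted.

Sketch: the shared square 695/9 makes R = v + w = 168/59*γ1 - 144/59*γ2 - 288/59*γ3 the natural versor; its sandwich fixes that direction, negates (v - w)/2, and sends v to w.
Answer: 168/59*γ1 - 144/59*γ2 - 288/59*γ3


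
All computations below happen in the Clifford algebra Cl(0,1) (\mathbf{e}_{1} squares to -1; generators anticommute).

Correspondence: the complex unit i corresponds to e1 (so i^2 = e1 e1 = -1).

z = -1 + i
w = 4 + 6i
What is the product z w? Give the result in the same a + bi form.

In blades: z = -1 + e_{1}, w = 4 + 6 e_{1}.
Distribute z over w term by term (generator squares from the signature, products reordered to ascending indices): (-1)*w = -4 - 6 e_{1}; (e_{1})*w = -6 + 4 e_{1}.
Sum: -10 - 2 e_{1}; translating back through the correspondence:
Answer: -10 - 2i


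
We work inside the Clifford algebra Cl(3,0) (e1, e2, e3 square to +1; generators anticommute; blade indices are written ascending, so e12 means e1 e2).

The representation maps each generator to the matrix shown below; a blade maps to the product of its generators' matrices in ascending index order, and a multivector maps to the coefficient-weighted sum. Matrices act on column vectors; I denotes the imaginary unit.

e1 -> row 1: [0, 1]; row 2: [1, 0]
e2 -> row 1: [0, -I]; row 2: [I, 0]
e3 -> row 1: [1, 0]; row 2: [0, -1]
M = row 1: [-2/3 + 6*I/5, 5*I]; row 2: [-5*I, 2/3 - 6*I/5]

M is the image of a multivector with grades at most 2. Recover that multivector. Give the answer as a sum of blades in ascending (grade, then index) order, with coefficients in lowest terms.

Method: 1, rho(e1), rho(e2), rho(e3) form a trace-orthogonal basis of the 2x2 complex matrices (tr(X Y) = 2 if X = Y, else 0), so M = m0*1 + m1*rho(e1) + m2*rho(e2) + m3*rho(e3) with m0 = tr(M)/2 = 0, m1 = tr(M rho(e1))/2 = 0, m2 = tr(M rho(e2))/2 = -5, m3 = tr(M rho(e3))/2 = -2/3 + 6*I/5.
Multiplying table entries, the bivector images are rho(e12) = I*rho(e3), rho(e13) = -I*rho(e2), rho(e23) = I*rho(e1); with real blade coefficients the real parts of m0..m3 are the coefficients of 1, e1, e2, e3 and the imaginary parts give the bivectors (e23: Im m1, e13: -Im m2, e12: Im m3).
Answer: -5*e2 - 2/3*e3 + 6/5*e12


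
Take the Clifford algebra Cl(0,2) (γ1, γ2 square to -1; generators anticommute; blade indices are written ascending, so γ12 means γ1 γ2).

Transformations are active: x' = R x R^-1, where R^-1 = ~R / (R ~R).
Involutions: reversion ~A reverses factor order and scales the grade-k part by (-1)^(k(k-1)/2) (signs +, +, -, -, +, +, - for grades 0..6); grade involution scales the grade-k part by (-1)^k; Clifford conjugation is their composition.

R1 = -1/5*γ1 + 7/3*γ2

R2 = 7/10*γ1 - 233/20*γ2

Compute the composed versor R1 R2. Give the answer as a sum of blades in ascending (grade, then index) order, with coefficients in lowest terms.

Distribute over the terms of R1 (each basis-blade product reordered to ascending indices, repeated generators contracted through their squares):
(-1/5*γ1) R2 = 7/50 + 233/100*γ12
(7/3*γ2) R2 = 1631/60 - 49/30*γ12
Summing the partial products and collecting blades:
Answer: 8197/300 + 209/300*γ12


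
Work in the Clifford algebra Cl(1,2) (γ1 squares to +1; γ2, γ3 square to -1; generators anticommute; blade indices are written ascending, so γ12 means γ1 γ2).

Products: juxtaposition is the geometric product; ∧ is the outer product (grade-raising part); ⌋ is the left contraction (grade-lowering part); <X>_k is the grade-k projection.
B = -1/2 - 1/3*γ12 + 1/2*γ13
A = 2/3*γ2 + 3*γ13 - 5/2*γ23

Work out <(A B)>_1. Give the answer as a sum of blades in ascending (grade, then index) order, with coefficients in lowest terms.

step 1: 3/2 - 2/9*γ1 - 1/3*γ2 + 5/4*γ12 - 2/3*γ13 + 1/4*γ23 - 1/3*γ123
step 2: -2/9*γ1 - 1/3*γ2
Answer: -2/9*γ1 - 1/3*γ2


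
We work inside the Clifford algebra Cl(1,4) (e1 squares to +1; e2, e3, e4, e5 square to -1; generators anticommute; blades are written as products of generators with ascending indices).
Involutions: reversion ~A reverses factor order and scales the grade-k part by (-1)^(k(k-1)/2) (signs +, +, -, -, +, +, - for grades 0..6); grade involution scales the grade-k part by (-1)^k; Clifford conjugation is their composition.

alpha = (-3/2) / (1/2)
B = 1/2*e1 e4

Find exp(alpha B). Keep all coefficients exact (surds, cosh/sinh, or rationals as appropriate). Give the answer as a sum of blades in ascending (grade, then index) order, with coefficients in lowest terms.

B^2 = (1/2)^2*(e1 e4)^2 = 1/4*(+1) = 1/4 (a basis 2-blade squares to minus the product of its generators' squares).
B^2 = 1/4 — hyperbolic case — the even/odd split gives cosh and sinh: l = 1/2, alpha*l = -3/2, so exp(alpha B) = cosh(-3/2) + (sinh(-3/2)/(1/2))*B = cosh(3/2) + (-2*sinh(3/2))*B.
Answer: cosh(3/2) - sinh(3/2)*e1 e4


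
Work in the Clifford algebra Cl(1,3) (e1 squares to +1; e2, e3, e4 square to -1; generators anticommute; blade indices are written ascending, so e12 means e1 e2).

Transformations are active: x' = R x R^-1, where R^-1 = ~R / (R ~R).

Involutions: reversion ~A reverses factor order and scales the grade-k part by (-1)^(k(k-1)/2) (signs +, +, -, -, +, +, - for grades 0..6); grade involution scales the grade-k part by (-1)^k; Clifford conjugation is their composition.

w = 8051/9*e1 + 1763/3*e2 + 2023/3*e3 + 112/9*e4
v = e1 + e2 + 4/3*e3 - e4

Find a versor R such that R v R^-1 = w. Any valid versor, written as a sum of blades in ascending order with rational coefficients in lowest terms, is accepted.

A norm check does it: q(v) = q(w) = -25/9, hence R = v + w = 8060/9*e1 + 1766/3*e2 + 2027/3*e3 + 103/9*e4 realises the map — parallel part kept, (v - w)/2 negated, v carried to w.
Answer: 8060/9*e1 + 1766/3*e2 + 2027/3*e3 + 103/9*e4


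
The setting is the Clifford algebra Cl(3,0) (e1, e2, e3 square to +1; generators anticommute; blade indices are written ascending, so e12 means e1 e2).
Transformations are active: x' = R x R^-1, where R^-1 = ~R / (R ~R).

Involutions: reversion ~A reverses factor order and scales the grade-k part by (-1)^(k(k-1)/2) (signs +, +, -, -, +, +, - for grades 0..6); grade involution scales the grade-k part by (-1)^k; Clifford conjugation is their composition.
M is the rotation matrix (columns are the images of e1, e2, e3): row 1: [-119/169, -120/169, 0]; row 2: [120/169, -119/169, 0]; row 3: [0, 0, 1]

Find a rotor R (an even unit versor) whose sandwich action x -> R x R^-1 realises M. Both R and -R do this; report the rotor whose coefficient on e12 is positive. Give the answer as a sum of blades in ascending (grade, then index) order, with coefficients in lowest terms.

Method: write R = a + b12*e12 + b13*e13 + b23*e23 with a^2 + b12^2 + b13^2 + b23^2 = 1 (so R^-1 = ~R). Expanding the columns R e_j ~R gives tr M = 4a^2 - 1 and, from the antisymmetric part, M21 - M12 = -4a*b12, M13 - M31 = 4a*b13, M32 - M23 = -4a*b23.
Here tr M = -69/169, so a^2 = (1 + tr M)/4 = 25/169 and a = ±5/13. Taking a = 5/13: M21 - M12 = 240/169, M13 - M31 = 0, M32 - M23 = 0, giving b12 = -12/13, b13 = 0, b23 = 0, i.e. R = 5/13 - 12/13*e12.
Its e12 coefficient is negative, so report the other preimage -R.
Answer: -5/13 + 12/13*e12. Uniqueness: Spin(3) -> SO(3) maps R and -R to the same rotation of trace -69/169; fixing the sign of the e12 coefficient removes the ambiguity.


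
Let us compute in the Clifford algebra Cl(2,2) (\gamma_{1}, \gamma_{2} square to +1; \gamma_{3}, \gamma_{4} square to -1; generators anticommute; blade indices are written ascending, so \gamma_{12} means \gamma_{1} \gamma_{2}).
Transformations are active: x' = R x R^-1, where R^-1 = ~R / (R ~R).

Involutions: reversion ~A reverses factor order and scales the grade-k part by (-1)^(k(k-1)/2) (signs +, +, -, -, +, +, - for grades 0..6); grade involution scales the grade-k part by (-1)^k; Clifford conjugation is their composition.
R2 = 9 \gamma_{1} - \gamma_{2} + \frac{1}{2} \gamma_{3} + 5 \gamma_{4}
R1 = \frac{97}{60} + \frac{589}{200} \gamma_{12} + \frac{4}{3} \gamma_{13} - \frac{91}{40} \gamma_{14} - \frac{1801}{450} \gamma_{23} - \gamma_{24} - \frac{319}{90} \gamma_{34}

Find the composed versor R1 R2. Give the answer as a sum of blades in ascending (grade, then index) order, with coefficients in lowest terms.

Distribute over the terms of R2 (each basis-blade product reordered to ascending indices, repeated generators contracted through their squares):
R1 (9 \gamma_{1}) = \frac{291}{20} \gamma_{1} - \frac{5301}{200} \gamma_{2} - 12 \gamma_{3} + \frac{819}{40} \gamma_{4} - \frac{1801}{50} \gamma_{123} - 9 \gamma_{124} - \frac{319}{10} \gamma_{134}
R1 (-\gamma_{2}) = -\frac{589}{200} \gamma_{1} - \frac{97}{60} \gamma_{2} - \frac{1801}{450} \gamma_{3} - \gamma_{4} + \frac{4}{3} \gamma_{123} - \frac{91}{40} \gamma_{124} + \frac{319}{90} \gamma_{234}
R1 (\frac{1}{2} \gamma_{3}) = -\frac{2}{3} \gamma_{1} + \frac{1801}{900} \gamma_{2} + \frac{97}{120} \gamma_{3} - \frac{319}{180} \gamma_{4} + \frac{589}{400} \gamma_{123} + \frac{91}{80} \gamma_{134} + \frac{1}{2} \gamma_{234}
R1 (5 \gamma_{4}) = \frac{91}{8} \gamma_{1} + 5 \gamma_{2} + \frac{319}{18} \gamma_{3} + \frac{97}{12} \gamma_{4} + \frac{589}{40} \gamma_{124} + \frac{20}{3} \gamma_{134} - \frac{1801}{90} \gamma_{234}
Summing the partial products and collecting blades:
Answer: \frac{3347}{150} \gamma_{1} - \frac{38017}{1800} \gamma_{2} + \frac{1517}{600} \gamma_{3} + \frac{9283}{360} \gamma_{4} - \frac{39857}{1200} \gamma_{123} + \frac{69}{20} \gamma_{124} - \frac{5783}{240} \gamma_{134} - \frac{479}{30} \gamma_{234}
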